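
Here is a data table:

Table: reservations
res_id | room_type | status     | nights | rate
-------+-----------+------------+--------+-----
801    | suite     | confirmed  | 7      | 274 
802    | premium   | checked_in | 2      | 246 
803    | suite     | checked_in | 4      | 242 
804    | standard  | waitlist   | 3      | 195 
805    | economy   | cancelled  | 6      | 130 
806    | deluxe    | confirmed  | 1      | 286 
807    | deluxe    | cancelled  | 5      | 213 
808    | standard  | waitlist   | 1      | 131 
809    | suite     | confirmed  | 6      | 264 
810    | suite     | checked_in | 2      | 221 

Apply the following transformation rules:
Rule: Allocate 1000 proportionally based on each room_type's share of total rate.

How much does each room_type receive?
deluxe: 226.61, economy: 59.04, premium: 111.72, standard: 148.05, suite: 454.59

Step 1: Calculate total rate = 2202
Step 2: Calculate each room_type's proportion:
  deluxe: 499/2202 = 22.66% → 226.61
  economy: 130/2202 = 5.90% → 59.04
  premium: 246/2202 = 11.17% → 111.72
  standard: 326/2202 = 14.80% → 148.05
  suite: 1001/2202 = 45.46% → 454.59
Step 3: Verify: sum of allocations ≈ 1000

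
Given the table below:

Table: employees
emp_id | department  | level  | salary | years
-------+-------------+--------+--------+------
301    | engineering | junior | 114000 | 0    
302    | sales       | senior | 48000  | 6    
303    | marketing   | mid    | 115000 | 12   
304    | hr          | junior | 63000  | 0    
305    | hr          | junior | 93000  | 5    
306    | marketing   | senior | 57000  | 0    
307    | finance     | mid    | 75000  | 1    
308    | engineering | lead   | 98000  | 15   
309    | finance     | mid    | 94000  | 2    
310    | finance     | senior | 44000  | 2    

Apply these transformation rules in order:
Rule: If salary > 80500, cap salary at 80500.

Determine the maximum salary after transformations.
80500

Step 1: Original maximum salary = 115000
Step 2: Apply cap at 80500
Step 3: 5 records had salary > 80500 and were capped
Step 4: Maximum after transformation = 80500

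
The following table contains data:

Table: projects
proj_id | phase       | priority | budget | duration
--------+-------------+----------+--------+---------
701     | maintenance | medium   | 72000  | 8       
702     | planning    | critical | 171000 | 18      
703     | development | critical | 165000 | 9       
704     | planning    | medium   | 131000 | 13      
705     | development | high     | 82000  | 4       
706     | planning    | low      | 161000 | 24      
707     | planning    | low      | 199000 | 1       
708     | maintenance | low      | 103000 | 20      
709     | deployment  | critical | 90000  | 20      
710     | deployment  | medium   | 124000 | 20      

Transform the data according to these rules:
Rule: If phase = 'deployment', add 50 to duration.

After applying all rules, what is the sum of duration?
237

Step 1: Count records where phase = 'deployment': 2
Step 2: Total bonus added: 2 × 50 = 100
Step 3: Original sum of duration: 137
Step 4: Final sum = 137 + 100 = 237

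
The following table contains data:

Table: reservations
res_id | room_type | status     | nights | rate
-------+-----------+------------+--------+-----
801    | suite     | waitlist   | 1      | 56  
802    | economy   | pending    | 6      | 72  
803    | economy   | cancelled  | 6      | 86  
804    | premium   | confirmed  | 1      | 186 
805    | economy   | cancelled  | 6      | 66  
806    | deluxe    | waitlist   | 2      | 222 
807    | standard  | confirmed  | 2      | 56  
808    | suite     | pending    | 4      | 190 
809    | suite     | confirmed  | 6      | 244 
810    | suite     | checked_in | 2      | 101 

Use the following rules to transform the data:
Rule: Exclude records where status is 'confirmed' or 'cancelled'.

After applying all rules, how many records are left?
5

Step 1: Count records to exclude
  - 3 (confirmed) + 2 (cancelled) = 5 records
Step 2: Total records: 10
Step 3: Remaining = 10 - 5 = 5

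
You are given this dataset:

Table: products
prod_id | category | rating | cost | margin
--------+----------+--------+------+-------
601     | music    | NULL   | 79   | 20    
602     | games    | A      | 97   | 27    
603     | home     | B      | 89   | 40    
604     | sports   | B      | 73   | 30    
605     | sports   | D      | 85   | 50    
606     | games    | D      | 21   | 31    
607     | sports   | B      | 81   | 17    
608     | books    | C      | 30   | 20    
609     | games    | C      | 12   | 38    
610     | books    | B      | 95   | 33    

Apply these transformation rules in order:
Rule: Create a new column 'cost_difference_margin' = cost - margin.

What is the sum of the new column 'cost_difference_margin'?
356

Step 1: For each record, compute cost - margin
Example calculations:
  79 - 20 = 59
  97 - 27 = 70
  89 - 40 = 49
  ...
Step 2: Sum all derived values
Step 3: Total = 356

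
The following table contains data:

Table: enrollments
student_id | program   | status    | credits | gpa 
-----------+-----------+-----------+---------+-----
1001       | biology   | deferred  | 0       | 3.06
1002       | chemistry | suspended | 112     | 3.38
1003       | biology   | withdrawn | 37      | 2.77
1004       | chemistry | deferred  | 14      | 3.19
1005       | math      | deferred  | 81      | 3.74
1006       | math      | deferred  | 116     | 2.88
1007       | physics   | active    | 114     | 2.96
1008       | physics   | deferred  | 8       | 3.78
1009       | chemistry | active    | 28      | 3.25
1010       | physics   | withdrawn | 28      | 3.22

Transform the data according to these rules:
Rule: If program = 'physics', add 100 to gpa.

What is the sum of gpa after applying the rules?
332.23

Step 1: Count records where program = 'physics': 3
Step 2: Total bonus added: 3 × 100 = 300
Step 3: Original sum of gpa: 32.23
Step 4: Final sum = 32.23 + 300 = 332.23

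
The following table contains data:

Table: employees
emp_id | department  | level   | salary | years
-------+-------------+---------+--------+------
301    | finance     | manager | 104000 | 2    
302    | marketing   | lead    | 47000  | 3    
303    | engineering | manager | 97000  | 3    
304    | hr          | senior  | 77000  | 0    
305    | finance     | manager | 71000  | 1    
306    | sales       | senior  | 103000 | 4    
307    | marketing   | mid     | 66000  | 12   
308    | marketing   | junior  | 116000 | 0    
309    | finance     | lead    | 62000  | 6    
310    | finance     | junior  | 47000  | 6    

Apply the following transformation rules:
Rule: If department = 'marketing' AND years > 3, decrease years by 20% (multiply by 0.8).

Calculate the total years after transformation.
34.6

Step 1: Find records where department = 'marketing' AND years > 3
Step 2: 1 records match, summing to 12
Step 3: After multiplier: 12 × 0.8 = 9.6
Step 4: Unaffected records sum: 25
Step 5: Final sum = 9.6 + 25 = 34.6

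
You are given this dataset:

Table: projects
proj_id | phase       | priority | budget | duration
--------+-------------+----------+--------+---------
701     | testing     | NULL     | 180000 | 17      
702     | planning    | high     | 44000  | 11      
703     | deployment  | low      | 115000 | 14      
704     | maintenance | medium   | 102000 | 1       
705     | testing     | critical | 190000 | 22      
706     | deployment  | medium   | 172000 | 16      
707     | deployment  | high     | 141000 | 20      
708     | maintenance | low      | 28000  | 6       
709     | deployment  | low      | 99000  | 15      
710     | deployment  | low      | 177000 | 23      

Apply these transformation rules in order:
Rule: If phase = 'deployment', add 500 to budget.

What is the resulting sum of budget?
1250500

Step 1: Count records where phase = 'deployment': 5
Step 2: Total bonus added: 5 × 500 = 2500
Step 3: Original sum of budget: 1248000
Step 4: Final sum = 1248000 + 2500 = 1250500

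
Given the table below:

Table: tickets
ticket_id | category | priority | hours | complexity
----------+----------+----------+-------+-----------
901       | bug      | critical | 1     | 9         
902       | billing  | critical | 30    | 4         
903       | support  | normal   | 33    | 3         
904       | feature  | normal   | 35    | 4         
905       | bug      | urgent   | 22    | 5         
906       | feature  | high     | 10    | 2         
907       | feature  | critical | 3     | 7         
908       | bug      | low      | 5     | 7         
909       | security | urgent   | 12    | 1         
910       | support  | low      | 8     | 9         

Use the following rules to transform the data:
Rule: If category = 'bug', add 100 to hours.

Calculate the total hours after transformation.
459

Step 1: Count records where category = 'bug': 3
Step 2: Total bonus added: 3 × 100 = 300
Step 3: Original sum of hours: 159
Step 4: Final sum = 159 + 300 = 459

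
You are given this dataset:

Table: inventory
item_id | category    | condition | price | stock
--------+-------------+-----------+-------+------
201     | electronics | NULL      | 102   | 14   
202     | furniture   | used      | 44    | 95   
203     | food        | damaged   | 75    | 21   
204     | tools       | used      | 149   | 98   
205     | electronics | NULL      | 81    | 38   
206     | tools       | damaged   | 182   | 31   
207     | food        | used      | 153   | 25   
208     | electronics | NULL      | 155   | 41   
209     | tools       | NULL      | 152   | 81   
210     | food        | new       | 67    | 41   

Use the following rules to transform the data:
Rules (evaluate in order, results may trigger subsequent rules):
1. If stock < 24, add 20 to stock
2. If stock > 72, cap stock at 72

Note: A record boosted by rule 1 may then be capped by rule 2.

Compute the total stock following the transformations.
467

Step 1: Apply rule 1 to records with stock < 24
  - 2 records get bonus of 20
  - Of these, 0 records then exceed 72 and get capped
Step 2: Apply rule 2 to records with stock > 72
  - 3 records (original) are capped
Step 3: Calculate final sum = 467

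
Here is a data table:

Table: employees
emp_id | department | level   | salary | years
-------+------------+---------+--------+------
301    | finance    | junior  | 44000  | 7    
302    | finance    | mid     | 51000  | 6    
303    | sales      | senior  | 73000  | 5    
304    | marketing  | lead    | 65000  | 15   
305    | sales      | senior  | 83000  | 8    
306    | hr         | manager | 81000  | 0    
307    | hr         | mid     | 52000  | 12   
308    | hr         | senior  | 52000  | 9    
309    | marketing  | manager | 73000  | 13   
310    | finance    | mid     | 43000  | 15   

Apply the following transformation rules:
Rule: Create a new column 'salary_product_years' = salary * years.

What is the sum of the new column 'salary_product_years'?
5304000

Step 1: For each record, compute salary * years
Example calculations:
  44000 * 7 = 308000
  51000 * 6 = 306000
  73000 * 5 = 365000
  ...
Step 2: Sum all derived values
Step 3: Total = 5304000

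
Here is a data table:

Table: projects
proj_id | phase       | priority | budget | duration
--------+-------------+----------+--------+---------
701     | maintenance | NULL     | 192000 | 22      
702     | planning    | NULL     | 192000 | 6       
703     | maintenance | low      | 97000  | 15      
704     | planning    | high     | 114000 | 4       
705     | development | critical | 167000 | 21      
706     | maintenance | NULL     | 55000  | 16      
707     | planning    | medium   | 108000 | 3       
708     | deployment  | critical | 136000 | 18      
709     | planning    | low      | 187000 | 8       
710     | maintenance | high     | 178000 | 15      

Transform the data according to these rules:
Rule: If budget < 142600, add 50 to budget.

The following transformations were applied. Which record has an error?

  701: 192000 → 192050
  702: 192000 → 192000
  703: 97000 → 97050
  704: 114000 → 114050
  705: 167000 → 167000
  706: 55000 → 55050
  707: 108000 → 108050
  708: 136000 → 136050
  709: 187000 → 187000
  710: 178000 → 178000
Record 701 has an error. The correct transformed value should be 192000, not 192050.

Step 1: Check each record against the rule
Step 2: Record 701 has budget = 192000
Step 3: Since 192000 >= 142600, the bonus should not have been applied
Step 4: Correct value = 192000, but claimed value = 192050
Conclusion: Record 701 has the error.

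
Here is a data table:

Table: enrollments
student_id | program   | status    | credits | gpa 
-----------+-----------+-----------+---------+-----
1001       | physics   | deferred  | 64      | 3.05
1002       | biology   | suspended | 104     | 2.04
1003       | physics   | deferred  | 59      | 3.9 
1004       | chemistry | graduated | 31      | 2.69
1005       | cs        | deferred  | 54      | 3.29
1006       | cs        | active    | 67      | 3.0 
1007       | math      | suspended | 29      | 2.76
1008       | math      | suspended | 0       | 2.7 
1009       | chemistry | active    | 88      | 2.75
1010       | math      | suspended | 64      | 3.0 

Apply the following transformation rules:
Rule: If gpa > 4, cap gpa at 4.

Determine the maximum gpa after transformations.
3.9

Step 1: Original maximum gpa = 3.9
Step 2: Check cap of 4 against maximum
Step 3: No records exceed the cap (max 3.9 <= cap 4), so no capping applies
Step 4: Maximum after transformation = 3.9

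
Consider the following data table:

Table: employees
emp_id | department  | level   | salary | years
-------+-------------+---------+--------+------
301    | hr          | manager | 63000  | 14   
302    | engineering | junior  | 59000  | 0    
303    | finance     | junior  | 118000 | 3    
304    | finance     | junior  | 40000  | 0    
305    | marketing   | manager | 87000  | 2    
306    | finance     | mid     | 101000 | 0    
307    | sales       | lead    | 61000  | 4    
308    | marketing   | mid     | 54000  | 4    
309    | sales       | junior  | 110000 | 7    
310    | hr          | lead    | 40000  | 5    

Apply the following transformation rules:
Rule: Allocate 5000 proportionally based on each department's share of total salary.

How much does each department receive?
engineering: 402.46, finance: 1766.71, hr: 702.59, marketing: 961.8, sales: 1166.44

Step 1: Calculate total salary = 733000
Step 2: Calculate each department's proportion:
  engineering: 59000/733000 = 8.05% → 402.46
  finance: 259000/733000 = 35.33% → 1766.71
  hr: 103000/733000 = 14.05% → 702.59
  marketing: 141000/733000 = 19.24% → 961.8
  sales: 171000/733000 = 23.33% → 1166.44
Step 3: Verify: sum of allocations ≈ 5000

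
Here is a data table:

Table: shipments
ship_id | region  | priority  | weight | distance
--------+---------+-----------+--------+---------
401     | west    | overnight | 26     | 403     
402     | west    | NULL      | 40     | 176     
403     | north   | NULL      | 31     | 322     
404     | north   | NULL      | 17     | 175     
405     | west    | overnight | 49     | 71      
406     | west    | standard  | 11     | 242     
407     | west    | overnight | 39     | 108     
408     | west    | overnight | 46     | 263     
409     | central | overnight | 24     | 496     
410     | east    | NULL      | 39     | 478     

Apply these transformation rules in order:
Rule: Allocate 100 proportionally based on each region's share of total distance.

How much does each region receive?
central: 18.14, east: 17.48, north: 18.18, west: 46.2

Step 1: Calculate total distance = 2734
Step 2: Calculate each region's proportion:
  central: 496/2734 = 18.14% → 18.14
  east: 478/2734 = 17.48% → 17.48
  north: 497/2734 = 18.18% → 18.18
  west: 1263/2734 = 46.20% → 46.2
Step 3: Verify: sum of allocations ≈ 100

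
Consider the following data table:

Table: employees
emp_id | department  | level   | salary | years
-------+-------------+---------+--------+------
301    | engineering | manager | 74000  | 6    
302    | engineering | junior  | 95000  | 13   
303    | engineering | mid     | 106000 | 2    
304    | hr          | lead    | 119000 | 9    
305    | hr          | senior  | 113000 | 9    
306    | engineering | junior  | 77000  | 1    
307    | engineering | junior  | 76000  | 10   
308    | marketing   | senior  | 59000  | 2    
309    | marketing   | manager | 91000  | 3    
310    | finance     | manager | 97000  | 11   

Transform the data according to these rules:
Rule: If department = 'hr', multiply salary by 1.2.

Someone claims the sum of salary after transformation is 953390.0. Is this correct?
No, the correct result is 953400.0.

Step 1: Calculate the correct sum after transformation
Step 2: Apply multiplier 1.2 to records where department = 'hr'
Step 3: Correct result = 953400.0
Step 4: Claimed result = 953390.0
Step 5: 953400.0 ≠ 953390.0
Conclusion: The claimed result is incorrect. The correct answer is 953400.0.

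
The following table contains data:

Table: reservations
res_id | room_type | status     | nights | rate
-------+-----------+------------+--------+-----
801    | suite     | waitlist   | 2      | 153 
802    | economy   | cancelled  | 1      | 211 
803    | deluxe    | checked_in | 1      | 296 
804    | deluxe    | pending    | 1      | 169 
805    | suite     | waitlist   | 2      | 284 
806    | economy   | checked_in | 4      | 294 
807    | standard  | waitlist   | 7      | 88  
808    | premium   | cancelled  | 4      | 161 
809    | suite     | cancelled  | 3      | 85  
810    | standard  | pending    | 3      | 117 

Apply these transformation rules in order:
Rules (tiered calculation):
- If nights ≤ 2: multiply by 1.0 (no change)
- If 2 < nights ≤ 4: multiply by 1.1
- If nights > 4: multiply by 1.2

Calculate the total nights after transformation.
30.8

Step 1: Tier 1 (nights ≤ 2): 5 records, sum = 7 × 1.0 = 7.0
Step 2: Tier 2 (2 < nights ≤ 4): 4 records, sum = 14 × 1.1 = 15.4
Step 3: Tier 3 (nights > 4): 1 records, sum = 7 × 1.2 = 8.4
Step 4: Final sum = 7.0 + 15.4 + 8.4 = 30.8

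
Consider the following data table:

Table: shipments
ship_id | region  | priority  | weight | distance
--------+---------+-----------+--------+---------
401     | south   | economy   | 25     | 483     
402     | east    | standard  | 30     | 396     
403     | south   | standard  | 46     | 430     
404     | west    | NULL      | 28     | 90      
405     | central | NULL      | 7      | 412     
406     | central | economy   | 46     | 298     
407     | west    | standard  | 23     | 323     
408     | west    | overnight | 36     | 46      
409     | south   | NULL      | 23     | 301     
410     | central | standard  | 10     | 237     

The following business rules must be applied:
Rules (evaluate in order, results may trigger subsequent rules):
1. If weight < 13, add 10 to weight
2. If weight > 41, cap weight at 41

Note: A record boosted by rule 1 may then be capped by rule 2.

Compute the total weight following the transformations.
284

Step 1: Apply rule 1 to records with weight < 13
  - 2 records get bonus of 10
  - Of these, 0 records then exceed 41 and get capped
Step 2: Apply rule 2 to records with weight > 41
  - 2 records (original) are capped
Step 3: Calculate final sum = 284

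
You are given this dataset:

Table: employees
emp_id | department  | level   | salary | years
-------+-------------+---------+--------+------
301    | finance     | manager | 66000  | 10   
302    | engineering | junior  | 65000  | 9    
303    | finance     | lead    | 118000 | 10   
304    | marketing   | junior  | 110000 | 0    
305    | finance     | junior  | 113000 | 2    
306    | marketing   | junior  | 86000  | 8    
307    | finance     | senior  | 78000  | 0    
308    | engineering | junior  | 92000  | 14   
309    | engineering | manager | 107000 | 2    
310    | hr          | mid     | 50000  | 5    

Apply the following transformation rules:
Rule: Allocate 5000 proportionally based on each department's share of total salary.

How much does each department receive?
engineering: 1491.53, finance: 2118.64, hr: 282.49, marketing: 1107.34

Step 1: Calculate total salary = 885000
Step 2: Calculate each department's proportion:
  engineering: 264000/885000 = 29.83% → 1491.53
  finance: 375000/885000 = 42.37% → 2118.64
  hr: 50000/885000 = 5.65% → 282.49
  marketing: 196000/885000 = 22.15% → 1107.34
Step 3: Verify: sum of allocations ≈ 5000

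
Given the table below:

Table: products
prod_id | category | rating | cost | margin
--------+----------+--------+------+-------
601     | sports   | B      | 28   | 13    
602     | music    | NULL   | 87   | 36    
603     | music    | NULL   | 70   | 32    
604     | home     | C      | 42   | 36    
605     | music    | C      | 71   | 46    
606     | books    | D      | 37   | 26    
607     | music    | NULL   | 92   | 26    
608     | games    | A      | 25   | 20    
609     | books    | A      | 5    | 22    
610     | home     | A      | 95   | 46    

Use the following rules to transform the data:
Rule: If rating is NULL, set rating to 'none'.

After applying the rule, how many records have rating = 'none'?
3

Step 1: Count records where rating IS NULL
Step 2: Found 3 records with NULL rating
Step 3: These records will have rating set to 'none'
Step 4: Records already having rating = 'none': 0
Step 5: Answer: 3 + 0 = 3 records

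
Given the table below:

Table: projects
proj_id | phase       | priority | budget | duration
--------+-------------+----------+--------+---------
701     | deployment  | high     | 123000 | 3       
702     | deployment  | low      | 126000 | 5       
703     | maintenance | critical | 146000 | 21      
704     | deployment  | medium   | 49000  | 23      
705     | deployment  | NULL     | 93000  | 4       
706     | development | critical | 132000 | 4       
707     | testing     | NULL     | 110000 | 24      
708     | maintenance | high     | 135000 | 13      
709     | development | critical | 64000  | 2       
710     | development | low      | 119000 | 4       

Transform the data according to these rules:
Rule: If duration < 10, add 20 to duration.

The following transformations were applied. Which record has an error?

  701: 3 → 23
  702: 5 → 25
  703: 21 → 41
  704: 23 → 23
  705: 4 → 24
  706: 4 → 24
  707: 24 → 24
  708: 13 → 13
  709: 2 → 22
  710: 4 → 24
Record 703 has an error. The correct transformed value should be 21, not 41.

Step 1: Check each record against the rule
Step 2: Record 703 has duration = 21
Step 3: Since 21 >= 10, the bonus should not have been applied
Step 4: Correct value = 21, but claimed value = 41
Conclusion: Record 703 has the error.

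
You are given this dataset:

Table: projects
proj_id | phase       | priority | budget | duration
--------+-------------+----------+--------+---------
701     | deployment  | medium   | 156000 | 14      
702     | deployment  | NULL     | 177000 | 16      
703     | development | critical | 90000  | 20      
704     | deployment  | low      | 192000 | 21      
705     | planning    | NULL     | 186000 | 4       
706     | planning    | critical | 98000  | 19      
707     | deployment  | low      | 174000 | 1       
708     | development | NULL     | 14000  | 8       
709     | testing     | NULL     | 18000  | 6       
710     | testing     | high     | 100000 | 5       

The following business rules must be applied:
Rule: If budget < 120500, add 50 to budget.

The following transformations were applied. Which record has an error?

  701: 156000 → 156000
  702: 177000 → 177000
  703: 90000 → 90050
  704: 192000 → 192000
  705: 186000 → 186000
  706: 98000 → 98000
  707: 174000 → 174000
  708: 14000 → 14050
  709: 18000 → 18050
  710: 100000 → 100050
Record 706 has an error. The correct transformed value should be 98050, not 98000.

Step 1: Check each record against the rule
Step 2: Record 706 has budget = 98000
Step 3: Since 98000 < 120500, the bonus should have been applied
Step 4: Correct value = 98050, but claimed value = 98000
Conclusion: Record 706 has the error.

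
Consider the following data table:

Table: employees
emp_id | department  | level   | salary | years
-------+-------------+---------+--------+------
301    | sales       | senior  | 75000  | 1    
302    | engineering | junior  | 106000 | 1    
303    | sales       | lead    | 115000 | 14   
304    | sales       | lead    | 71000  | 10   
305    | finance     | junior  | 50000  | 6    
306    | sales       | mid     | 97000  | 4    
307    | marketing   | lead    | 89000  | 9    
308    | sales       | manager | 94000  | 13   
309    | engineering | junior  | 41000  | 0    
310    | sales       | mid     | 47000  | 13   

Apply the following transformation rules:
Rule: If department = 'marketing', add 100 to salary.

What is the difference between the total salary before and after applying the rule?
100

Step 1: Original sum of salary = 785000
Step 2: 1 records have department = 'marketing'
Step 3: Each affected record changes by 100
Step 4: Total change = 1 × 100 = 100
Step 5: New sum = 785000 + 100 = 785100
Step 6: Difference = |785100 - 785000| = 100
        (Sum increased by 100)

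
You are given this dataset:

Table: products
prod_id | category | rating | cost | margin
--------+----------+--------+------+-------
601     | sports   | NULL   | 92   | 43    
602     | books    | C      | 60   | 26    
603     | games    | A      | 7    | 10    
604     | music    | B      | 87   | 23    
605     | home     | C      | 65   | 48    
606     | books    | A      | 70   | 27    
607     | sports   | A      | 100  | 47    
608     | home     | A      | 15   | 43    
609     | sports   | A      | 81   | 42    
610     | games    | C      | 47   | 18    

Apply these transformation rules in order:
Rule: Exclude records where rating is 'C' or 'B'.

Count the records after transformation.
6

Step 1: Count records to exclude
  - 3 (C) + 1 (B) = 4 records
Step 2: Total records: 10
Step 3: Remaining = 10 - 4 = 6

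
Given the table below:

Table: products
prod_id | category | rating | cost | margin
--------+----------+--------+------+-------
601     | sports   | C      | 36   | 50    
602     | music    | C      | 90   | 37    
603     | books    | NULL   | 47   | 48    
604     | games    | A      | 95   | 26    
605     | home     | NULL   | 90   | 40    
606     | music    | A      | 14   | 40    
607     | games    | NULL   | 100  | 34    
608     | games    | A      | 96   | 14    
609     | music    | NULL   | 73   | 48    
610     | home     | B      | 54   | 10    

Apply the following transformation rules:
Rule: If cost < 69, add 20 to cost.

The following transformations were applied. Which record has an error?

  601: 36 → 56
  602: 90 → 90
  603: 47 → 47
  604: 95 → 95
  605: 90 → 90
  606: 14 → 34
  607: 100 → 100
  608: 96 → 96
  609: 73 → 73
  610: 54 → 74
Record 603 has an error. The correct transformed value should be 67, not 47.

Step 1: Check each record against the rule
Step 2: Record 603 has cost = 47
Step 3: Since 47 < 69, the bonus should have been applied
Step 4: Correct value = 67, but claimed value = 47
Conclusion: Record 603 has the error.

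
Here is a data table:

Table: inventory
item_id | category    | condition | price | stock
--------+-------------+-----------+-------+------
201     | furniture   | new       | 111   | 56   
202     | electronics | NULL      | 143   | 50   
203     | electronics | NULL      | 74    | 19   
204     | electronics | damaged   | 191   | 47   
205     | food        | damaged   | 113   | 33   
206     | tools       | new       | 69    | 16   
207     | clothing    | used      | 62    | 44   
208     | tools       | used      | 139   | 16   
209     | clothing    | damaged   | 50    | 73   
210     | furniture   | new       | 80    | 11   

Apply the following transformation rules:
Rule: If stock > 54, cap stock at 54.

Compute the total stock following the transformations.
344

Step 1: 2 records have stock > 54
Step 2: These records originally summed to 129
Step 3: After capping: 2 × 54 = 108
Step 4: Unaffected records sum: 236
Step 5: Final sum = 108 + 236 = 344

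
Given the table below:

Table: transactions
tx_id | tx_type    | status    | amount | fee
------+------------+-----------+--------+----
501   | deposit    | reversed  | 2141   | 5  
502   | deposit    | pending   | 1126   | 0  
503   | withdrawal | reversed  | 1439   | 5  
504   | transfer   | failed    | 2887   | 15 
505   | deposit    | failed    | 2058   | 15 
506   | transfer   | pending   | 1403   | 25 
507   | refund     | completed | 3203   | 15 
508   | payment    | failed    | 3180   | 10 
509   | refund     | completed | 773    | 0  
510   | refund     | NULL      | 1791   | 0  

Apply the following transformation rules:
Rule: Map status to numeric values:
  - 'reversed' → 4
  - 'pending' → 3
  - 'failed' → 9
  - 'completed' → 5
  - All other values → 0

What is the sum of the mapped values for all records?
51

Step 1: Apply mapping to each record
Step 2: Count by status:
  'reversed': 2 records × 4 = 8
  'pending': 2 records × 3 = 6
  'failed': 3 records × 9 = 27
  'completed': 2 records × 5 = 10
Step 3: Sum all mapped values = 51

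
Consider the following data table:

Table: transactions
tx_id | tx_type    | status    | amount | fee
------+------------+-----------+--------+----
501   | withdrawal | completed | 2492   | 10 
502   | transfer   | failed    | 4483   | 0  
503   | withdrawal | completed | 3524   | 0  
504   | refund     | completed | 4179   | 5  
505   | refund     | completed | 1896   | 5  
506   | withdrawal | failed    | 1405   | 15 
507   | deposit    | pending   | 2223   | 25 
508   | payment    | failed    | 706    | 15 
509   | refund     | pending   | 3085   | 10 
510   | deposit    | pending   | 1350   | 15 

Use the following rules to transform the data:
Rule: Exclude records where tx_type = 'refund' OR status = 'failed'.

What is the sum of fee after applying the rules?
50

Step 1: Find records where tx_type = 'refund' OR status = 'failed'
Step 2: 6 records match, summing to 50
Step 3: Original sum: 100
Step 4: Remaining sum = 100 - 50 = 50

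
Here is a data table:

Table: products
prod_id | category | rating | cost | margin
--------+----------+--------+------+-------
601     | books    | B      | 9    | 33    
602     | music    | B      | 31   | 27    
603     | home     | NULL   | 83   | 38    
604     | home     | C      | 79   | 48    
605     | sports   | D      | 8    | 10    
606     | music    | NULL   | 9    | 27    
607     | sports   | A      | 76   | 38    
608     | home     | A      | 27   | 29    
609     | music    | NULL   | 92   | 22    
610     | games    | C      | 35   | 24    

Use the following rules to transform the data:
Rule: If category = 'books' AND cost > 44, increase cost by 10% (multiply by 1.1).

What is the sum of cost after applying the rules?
449

Step 1: Find records where category = 'books' AND cost > 44
Step 2: 0 records match, summing to 0
Step 3: After multiplier: 0 × 1.1 = 0.0
Step 4: Unaffected records sum: 449
Step 5: Final sum = 0.0 + 449 = 449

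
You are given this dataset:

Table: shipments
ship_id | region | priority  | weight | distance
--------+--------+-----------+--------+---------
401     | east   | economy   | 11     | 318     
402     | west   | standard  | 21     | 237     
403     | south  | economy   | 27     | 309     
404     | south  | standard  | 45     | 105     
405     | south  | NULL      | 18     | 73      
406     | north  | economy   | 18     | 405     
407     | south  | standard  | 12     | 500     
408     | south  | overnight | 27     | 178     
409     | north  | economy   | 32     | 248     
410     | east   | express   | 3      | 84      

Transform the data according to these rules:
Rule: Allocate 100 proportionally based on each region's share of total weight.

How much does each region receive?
east: 6.54, north: 23.36, south: 60.28, west: 9.81

Step 1: Calculate total weight = 214
Step 2: Calculate each region's proportion:
  east: 14/214 = 6.54% → 6.54
  north: 50/214 = 23.36% → 23.36
  south: 129/214 = 60.28% → 60.28
  west: 21/214 = 9.81% → 9.81
Step 3: Verify: sum of allocations ≈ 100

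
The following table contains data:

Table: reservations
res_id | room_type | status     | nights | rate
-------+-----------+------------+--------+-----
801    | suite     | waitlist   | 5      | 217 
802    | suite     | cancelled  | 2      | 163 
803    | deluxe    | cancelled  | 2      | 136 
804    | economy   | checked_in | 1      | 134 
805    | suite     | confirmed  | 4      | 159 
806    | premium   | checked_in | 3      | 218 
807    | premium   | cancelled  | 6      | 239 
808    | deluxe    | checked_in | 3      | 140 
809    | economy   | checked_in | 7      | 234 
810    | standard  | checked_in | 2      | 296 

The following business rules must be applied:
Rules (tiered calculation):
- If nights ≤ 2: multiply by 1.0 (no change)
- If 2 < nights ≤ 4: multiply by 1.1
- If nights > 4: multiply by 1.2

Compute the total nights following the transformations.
39.6

Step 1: Tier 1 (nights ≤ 2): 4 records, sum = 7 × 1.0 = 7.0
Step 2: Tier 2 (2 < nights ≤ 4): 3 records, sum = 10 × 1.1 = 11.0
Step 3: Tier 3 (nights > 4): 3 records, sum = 18 × 1.2 = 21.6
Step 4: Final sum = 7.0 + 11.0 + 21.6 = 39.6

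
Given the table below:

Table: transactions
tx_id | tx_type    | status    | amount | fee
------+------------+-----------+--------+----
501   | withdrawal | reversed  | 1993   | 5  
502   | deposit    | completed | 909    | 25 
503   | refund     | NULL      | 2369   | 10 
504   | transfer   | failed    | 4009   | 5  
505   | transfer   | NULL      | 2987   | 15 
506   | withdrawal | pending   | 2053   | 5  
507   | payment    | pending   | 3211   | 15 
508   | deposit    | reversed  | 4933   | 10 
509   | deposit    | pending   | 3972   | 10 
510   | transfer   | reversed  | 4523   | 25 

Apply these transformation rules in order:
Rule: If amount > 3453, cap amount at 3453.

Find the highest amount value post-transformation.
3453

Step 1: Original maximum amount = 4933
Step 2: Apply cap at 3453
Step 3: 4 records had amount > 3453 and were capped
Step 4: Maximum after transformation = 3453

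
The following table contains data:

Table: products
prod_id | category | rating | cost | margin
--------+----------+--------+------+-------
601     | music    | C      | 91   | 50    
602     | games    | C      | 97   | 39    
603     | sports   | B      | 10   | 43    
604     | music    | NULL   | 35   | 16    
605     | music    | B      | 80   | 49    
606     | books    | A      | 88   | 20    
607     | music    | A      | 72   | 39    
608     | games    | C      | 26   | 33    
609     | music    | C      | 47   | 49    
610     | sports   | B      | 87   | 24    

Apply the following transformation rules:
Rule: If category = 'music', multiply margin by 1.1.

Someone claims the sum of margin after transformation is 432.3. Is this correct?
No, the correct result is 382.3.

Step 1: Calculate the correct sum after transformation
Step 2: Apply multiplier 1.1 to records where category = 'music'
Step 3: Correct result = 382.3
Step 4: Claimed result = 432.3
Step 5: 382.3 ≠ 432.3
Conclusion: The claimed result is incorrect. The correct answer is 382.3.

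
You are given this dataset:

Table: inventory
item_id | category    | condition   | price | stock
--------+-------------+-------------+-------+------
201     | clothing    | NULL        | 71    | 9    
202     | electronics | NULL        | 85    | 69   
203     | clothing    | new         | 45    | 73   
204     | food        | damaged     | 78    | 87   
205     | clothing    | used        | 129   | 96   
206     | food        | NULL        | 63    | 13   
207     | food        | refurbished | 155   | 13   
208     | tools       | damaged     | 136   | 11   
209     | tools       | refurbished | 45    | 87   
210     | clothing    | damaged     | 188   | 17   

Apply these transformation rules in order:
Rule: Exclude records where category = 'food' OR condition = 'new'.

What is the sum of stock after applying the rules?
289

Step 1: Find records where category = 'food' OR condition = 'new'
Step 2: 4 records match, summing to 186
Step 3: Original sum: 475
Step 4: Remaining sum = 475 - 186 = 289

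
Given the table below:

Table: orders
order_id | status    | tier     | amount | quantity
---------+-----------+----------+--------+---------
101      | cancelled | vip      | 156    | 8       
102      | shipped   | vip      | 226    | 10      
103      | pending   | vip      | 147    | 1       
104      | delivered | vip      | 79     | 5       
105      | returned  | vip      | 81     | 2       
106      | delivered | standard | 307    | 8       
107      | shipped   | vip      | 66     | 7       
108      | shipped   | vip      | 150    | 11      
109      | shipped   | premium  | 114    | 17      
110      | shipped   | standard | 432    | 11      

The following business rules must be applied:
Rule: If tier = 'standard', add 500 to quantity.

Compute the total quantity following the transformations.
1080

Step 1: Count records where tier = 'standard': 2
Step 2: Total bonus added: 2 × 500 = 1000
Step 3: Original sum of quantity: 80
Step 4: Final sum = 80 + 1000 = 1080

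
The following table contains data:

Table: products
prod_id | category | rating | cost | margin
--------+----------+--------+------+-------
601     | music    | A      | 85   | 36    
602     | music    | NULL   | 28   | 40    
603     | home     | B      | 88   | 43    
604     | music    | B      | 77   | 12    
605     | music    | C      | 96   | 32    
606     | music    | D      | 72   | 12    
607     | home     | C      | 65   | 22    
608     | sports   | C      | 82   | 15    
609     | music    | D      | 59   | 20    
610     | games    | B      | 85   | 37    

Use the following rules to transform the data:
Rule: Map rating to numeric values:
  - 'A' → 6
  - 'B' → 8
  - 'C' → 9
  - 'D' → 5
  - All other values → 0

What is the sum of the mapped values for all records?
67

Step 1: Apply mapping to each record
Step 2: Count by status:
  'A': 1 records × 6 = 6
  'B': 3 records × 8 = 24
  'C': 3 records × 9 = 27
  'D': 2 records × 5 = 10
Step 3: Sum all mapped values = 67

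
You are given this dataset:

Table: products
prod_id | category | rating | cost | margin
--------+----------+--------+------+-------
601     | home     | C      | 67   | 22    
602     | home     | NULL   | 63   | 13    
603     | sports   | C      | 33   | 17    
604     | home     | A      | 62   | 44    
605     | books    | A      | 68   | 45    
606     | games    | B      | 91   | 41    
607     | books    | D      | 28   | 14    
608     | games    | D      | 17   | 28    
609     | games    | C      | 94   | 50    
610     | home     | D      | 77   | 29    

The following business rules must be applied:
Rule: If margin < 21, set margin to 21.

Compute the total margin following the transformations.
322

Step 1: 3 records have margin < 21
Step 2: These records originally summed to 44
Step 3: After setting to minimum: 3 × 21 = 63
Step 4: Unaffected records sum: 259
Step 5: Final sum = 63 + 259 = 322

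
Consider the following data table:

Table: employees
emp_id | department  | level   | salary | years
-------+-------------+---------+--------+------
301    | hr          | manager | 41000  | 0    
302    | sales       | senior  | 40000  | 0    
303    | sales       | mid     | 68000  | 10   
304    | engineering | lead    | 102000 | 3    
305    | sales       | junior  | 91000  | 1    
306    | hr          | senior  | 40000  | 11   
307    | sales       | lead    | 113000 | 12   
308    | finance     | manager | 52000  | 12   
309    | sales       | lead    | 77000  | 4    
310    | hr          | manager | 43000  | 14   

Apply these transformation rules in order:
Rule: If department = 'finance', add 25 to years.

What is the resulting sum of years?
92

Step 1: Count records where department = 'finance': 1
Step 2: Total bonus added: 1 × 25 = 25
Step 3: Original sum of years: 67
Step 4: Final sum = 67 + 25 = 92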